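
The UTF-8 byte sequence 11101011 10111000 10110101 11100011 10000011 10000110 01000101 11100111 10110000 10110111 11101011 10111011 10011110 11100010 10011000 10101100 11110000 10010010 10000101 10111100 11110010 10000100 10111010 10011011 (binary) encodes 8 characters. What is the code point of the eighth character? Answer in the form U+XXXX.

Offset 0: leading byte 0xEB = 11101011 → 3-byte char #1 = EB B8 B5.
Offset 3: leading byte 0xE3 = 11100011 → 3-byte char #2 = E3 83 86.
Offset 6: leading byte 0x45 = 01000101 → 1-byte char #3 = 45.
Offset 7: leading byte 0xE7 = 11100111 → 3-byte char #4 = E7 B0 B7.
Offset 10: leading byte 0xEB = 11101011 → 3-byte char #5 = EB BB 9E.
Offset 13: leading byte 0xE2 = 11100010 → 3-byte char #6 = E2 98 AC.
Offset 16: leading byte 0xF0 = 11110000 → 4-byte char #7 = F0 92 85 BC.
Offset 20: leading byte 0xF2 = 11110010 → 4-byte char #8 = F2 84 BA 9B.
Leading byte 0xF2 = 11110010 matches 11110xxx → 4-byte sequence.
Byte 1: 0xF2 = 11110010, payload 010 (3 bits).
Byte 2: 0x84 = 10000100 (10xxxxxx ✓), payload 000100.
Byte 3: 0xBA = 10111010 (10xxxxxx ✓), payload 111010.
Byte 4: 0x9B = 10011011 (10xxxxxx ✓), payload 011011.
Concatenate: 010000100111010011011 = 0x84E9B (21 bits → U+84E9B).

U+84E9B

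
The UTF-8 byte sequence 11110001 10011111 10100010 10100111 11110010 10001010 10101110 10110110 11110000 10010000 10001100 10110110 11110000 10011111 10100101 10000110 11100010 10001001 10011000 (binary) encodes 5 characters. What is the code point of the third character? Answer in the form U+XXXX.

Offset 0: leading byte 0xF1 = 11110001 → 4-byte char #1 = F1 9F A2 A7.
Offset 4: leading byte 0xF2 = 11110010 → 4-byte char #2 = F2 8A AE B6.
Offset 8: leading byte 0xF0 = 11110000 → 4-byte char #3 = F0 90 8C B6.
Leading byte 0xF0 = 11110000 matches 11110xxx → 4-byte sequence.
Byte 1: 0xF0 = 11110000, payload 000 (3 bits).
Byte 2: 0x90 = 10010000 (10xxxxxx ✓), payload 010000.
Byte 3: 0x8C = 10001100 (10xxxxxx ✓), payload 001100.
Byte 4: 0xB6 = 10110110 (10xxxxxx ✓), payload 110110.
Concatenate: 000010000001100110110 = 0x10336 (21 bits → U+10336).

U+10336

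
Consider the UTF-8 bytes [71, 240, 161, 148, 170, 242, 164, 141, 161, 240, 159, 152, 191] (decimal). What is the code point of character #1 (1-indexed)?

Offset 0: leading byte 0x47 = 01000111 → 1-byte char #1 = 47.
Leading byte 0x47 = 01000111 matches 0xxxxxxx → 1-byte sequence.
Byte 1: 0x47 = 01000111, payload 1000111 (7 bits).
Concatenate: 1000111 = 0x47 (7 bits → U+0047).

U+0047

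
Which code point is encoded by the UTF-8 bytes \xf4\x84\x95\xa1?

Leading byte 0xF4 = 11110100 matches 11110xxx → 4-byte sequence.
Byte 1: 0xF4 = 11110100, payload 100 (3 bits).
Byte 2: 0x84 = 10000100 (10xxxxxx ✓), payload 000100.
Byte 3: 0x95 = 10010101 (10xxxxxx ✓), payload 010101.
Byte 4: 0xA1 = 10100001 (10xxxxxx ✓), payload 100001.
Concatenate: 100000100010101100001 = 0x104561 (21 bits → U+104561).

U+104561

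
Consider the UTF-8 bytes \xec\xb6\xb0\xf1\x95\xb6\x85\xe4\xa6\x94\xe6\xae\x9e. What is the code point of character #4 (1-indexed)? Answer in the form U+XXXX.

U+6B9E

Offset 0: leading byte 0xEC = 11101100 → 3-byte char #1 = EC B6 B0.
Offset 3: leading byte 0xF1 = 11110001 → 4-byte char #2 = F1 95 B6 85.
Offset 7: leading byte 0xE4 = 11100100 → 3-byte char #3 = E4 A6 94.
Offset 10: leading byte 0xE6 = 11100110 → 3-byte char #4 = E6 AE 9E.
Leading byte 0xE6 = 11100110 matches 1110xxxx → 3-byte sequence.
Byte 1: 0xE6 = 11100110, payload 0110 (4 bits).
Byte 2: 0xAE = 10101110 (10xxxxxx ✓), payload 101110.
Byte 3: 0x9E = 10011110 (10xxxxxx ✓), payload 011110.
Concatenate: 0110101110011110 = 0x6B9E (16 bits → U+6B9E).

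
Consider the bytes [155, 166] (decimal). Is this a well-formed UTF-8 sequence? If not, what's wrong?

Byte 0x9B = 10011011 has the form 10xxxxxx — a continuation byte — but there is no preceding leading byte.

invalid (continuation byte with no leading byte)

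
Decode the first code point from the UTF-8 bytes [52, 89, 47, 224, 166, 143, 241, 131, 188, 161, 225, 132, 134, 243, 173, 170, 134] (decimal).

Offset 0: leading byte 0x34 = 00110100 → 1-byte char #1 = 34.
Leading byte 0x34 = 00110100 matches 0xxxxxxx → 1-byte sequence.
Byte 1: 0x34 = 00110100, payload 0110100 (7 bits).
Concatenate: 0110100 = 0x34 (7 bits → U+0034).

U+0034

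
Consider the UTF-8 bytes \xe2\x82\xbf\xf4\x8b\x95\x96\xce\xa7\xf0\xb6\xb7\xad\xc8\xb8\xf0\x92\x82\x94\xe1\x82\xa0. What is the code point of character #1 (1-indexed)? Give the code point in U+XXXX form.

Offset 0: leading byte 0xE2 = 11100010 → 3-byte char #1 = E2 82 BF.
Leading byte 0xE2 = 11100010 matches 1110xxxx → 3-byte sequence.
Byte 1: 0xE2 = 11100010, payload 0010 (4 bits).
Byte 2: 0x82 = 10000010 (10xxxxxx ✓), payload 000010.
Byte 3: 0xBF = 10111111 (10xxxxxx ✓), payload 111111.
Concatenate: 0010000010111111 = 0x20BF (16 bits → U+20BF).

U+20BF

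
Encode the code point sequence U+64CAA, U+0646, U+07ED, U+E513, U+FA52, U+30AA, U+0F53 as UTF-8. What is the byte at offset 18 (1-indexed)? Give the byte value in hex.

0xE0

1-indexed offset 18 is 0-indexed offset 17.
U+64CAA → 4-byte form F1 A4 B2 AA at offsets 0–3.
U+0646 → 2-byte form D9 86 at offsets 4–5.
U+07ED → 2-byte form DF AD at offsets 6–7.
U+E513 → 3-byte form EE 94 93 at offsets 8–10.
U+FA52 → 3-byte form EF A9 92 at offsets 11–13.
U+30AA → 3-byte form E3 82 AA at offsets 14–16.
U+0F53 → 3-byte form E0 BD 93 at offsets 17–19.
Offset 17 falls in char 7's range; it's byte 1 of E0 BD 93 = 0xE0.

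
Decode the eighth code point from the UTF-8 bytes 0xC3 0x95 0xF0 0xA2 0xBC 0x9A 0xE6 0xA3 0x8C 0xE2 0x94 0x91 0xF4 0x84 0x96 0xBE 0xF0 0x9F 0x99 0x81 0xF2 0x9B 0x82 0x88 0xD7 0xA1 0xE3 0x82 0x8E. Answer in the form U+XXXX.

U+05E1

Offset 0: leading byte 0xC3 = 11000011 → 2-byte char #1 = C3 95.
Offset 2: leading byte 0xF0 = 11110000 → 4-byte char #2 = F0 A2 BC 9A.
Offset 6: leading byte 0xE6 = 11100110 → 3-byte char #3 = E6 A3 8C.
Offset 9: leading byte 0xE2 = 11100010 → 3-byte char #4 = E2 94 91.
Offset 12: leading byte 0xF4 = 11110100 → 4-byte char #5 = F4 84 96 BE.
Offset 16: leading byte 0xF0 = 11110000 → 4-byte char #6 = F0 9F 99 81.
Offset 20: leading byte 0xF2 = 11110010 → 4-byte char #7 = F2 9B 82 88.
Offset 24: leading byte 0xD7 = 11010111 → 2-byte char #8 = D7 A1.
Leading byte 0xD7 = 11010111 matches 110xxxxx → 2-byte sequence.
Byte 1: 0xD7 = 11010111, payload 10111 (5 bits).
Byte 2: 0xA1 = 10100001 (10xxxxxx ✓), payload 100001.
Concatenate: 10111100001 = 0x5E1 (11 bits → U+05E1).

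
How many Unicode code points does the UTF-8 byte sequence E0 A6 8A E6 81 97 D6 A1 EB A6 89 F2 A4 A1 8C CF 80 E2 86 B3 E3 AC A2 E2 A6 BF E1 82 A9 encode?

10

Byte at offset 0: 0xE0 = 11100000 → 3-byte char (#1). Advance 3.
Byte at offset 3: 0xE6 = 11100110 → 3-byte char (#2). Advance 3.
Byte at offset 6: 0xD6 = 11010110 → 2-byte char (#3). Advance 2.
Byte at offset 8: 0xEB = 11101011 → 3-byte char (#4). Advance 3.
Byte at offset 11: 0xF2 = 11110010 → 4-byte char (#5). Advance 4.
Byte at offset 15: 0xCF = 11001111 → 2-byte char (#6). Advance 2.
Byte at offset 17: 0xE2 = 11100010 → 3-byte char (#7). Advance 3.
Byte at offset 20: 0xE3 = 11100011 → 3-byte char (#8). Advance 3.
Byte at offset 23: 0xE2 = 11100010 → 3-byte char (#9). Advance 3.
Byte at offset 26: 0xE1 = 11100001 → 3-byte char (#10). Advance 3.
Reached end at offset 29 after 10 code points.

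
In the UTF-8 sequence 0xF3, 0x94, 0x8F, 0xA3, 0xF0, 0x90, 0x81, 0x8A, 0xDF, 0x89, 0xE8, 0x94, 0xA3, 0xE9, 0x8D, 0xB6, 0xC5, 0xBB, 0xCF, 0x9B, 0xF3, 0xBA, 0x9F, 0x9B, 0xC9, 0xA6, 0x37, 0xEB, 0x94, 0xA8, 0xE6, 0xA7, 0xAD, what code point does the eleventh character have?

U+B528

Offset 0: leading byte 0xF3 = 11110011 → 4-byte char #1 = F3 94 8F A3.
Offset 4: leading byte 0xF0 = 11110000 → 4-byte char #2 = F0 90 81 8A.
Offset 8: leading byte 0xDF = 11011111 → 2-byte char #3 = DF 89.
Offset 10: leading byte 0xE8 = 11101000 → 3-byte char #4 = E8 94 A3.
Offset 13: leading byte 0xE9 = 11101001 → 3-byte char #5 = E9 8D B6.
Offset 16: leading byte 0xC5 = 11000101 → 2-byte char #6 = C5 BB.
Offset 18: leading byte 0xCF = 11001111 → 2-byte char #7 = CF 9B.
Offset 20: leading byte 0xF3 = 11110011 → 4-byte char #8 = F3 BA 9F 9B.
Offset 24: leading byte 0xC9 = 11001001 → 2-byte char #9 = C9 A6.
Offset 26: leading byte 0x37 = 00110111 → 1-byte char #10 = 37.
Offset 27: leading byte 0xEB = 11101011 → 3-byte char #11 = EB 94 A8.
Leading byte 0xEB = 11101011 matches 1110xxxx → 3-byte sequence.
Byte 1: 0xEB = 11101011, payload 1011 (4 bits).
Byte 2: 0x94 = 10010100 (10xxxxxx ✓), payload 010100.
Byte 3: 0xA8 = 10101000 (10xxxxxx ✓), payload 101000.
Concatenate: 1011010100101000 = 0xB528 (16 bits → U+B528).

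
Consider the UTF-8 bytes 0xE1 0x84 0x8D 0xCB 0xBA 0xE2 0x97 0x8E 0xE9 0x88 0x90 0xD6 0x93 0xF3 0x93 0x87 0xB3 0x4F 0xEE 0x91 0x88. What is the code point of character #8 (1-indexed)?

U+E448

Offset 0: leading byte 0xE1 = 11100001 → 3-byte char #1 = E1 84 8D.
Offset 3: leading byte 0xCB = 11001011 → 2-byte char #2 = CB BA.
Offset 5: leading byte 0xE2 = 11100010 → 3-byte char #3 = E2 97 8E.
Offset 8: leading byte 0xE9 = 11101001 → 3-byte char #4 = E9 88 90.
Offset 11: leading byte 0xD6 = 11010110 → 2-byte char #5 = D6 93.
Offset 13: leading byte 0xF3 = 11110011 → 4-byte char #6 = F3 93 87 B3.
Offset 17: leading byte 0x4F = 01001111 → 1-byte char #7 = 4F.
Offset 18: leading byte 0xEE = 11101110 → 3-byte char #8 = EE 91 88.
Leading byte 0xEE = 11101110 matches 1110xxxx → 3-byte sequence.
Byte 1: 0xEE = 11101110, payload 1110 (4 bits).
Byte 2: 0x91 = 10010001 (10xxxxxx ✓), payload 010001.
Byte 3: 0x88 = 10001000 (10xxxxxx ✓), payload 001000.
Concatenate: 1110010001001000 = 0xE448 (16 bits → U+E448).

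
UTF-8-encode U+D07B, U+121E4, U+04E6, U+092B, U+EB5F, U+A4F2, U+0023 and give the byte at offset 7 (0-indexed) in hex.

U+D07B → 3-byte form ED 81 BB at offsets 0–2.
U+121E4 → 4-byte form F0 92 87 A4 at offsets 3–6.
U+04E6 → 2-byte form D3 A6 at offsets 7–8.
Offset 7 falls in char 3's range; it's byte 1 of D3 A6 = 0xD3.

0xD3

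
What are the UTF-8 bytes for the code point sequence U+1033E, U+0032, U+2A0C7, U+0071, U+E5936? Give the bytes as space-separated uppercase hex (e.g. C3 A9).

F0 90 8C BE 32 F0 AA 83 87 71 F3 A5 A4 B6

U+1033E: 4-byte form → F0 90 8C BE.
U+0032: 1-byte form → 32.
U+2A0C7: 4-byte form → F0 AA 83 87.
U+0071: 1-byte form → 71.
U+E5936: 4-byte form → F3 A5 A4 B6.
Concatenated (14 bytes): F0 90 8C BE 32 F0 AA 83 87 71 F3 A5 A4 B6.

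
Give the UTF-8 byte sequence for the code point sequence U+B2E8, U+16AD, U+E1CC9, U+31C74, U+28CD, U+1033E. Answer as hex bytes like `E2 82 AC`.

EB 8B A8 E1 9A AD F3 A1 B3 89 F0 B1 B1 B4 E2 A3 8D F0 90 8C BE

U+B2E8: 3-byte form → EB 8B A8.
U+16AD: 3-byte form → E1 9A AD.
U+E1CC9: 4-byte form → F3 A1 B3 89.
U+31C74: 4-byte form → F0 B1 B1 B4.
U+28CD: 3-byte form → E2 A3 8D.
U+1033E: 4-byte form → F0 90 8C BE.
Concatenated (21 bytes): EB 8B A8 E1 9A AD F3 A1 B3 89 F0 B1 B1 B4 E2 A3 8D F0 90 8C BE.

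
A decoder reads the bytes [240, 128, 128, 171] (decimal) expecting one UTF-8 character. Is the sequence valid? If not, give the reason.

Leading byte 0xF0 = 11110000 → 4-byte form.
Continuation bytes all match 10xxxxxx. Payload decodes to 0x2B.
But 0x2B < 0x10000, the minimum for a 4-byte sequence — this is an overlong encoding.

invalid (overlong encoding)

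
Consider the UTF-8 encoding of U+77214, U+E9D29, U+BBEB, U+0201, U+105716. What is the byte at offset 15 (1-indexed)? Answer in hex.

0x85

1-indexed offset 15 is 0-indexed offset 14.
U+77214 → 4-byte form F1 B7 88 94 at offsets 0–3.
U+E9D29 → 4-byte form F3 A9 B4 A9 at offsets 4–7.
U+BBEB → 3-byte form EB AF AB at offsets 8–10.
U+0201 → 2-byte form C8 81 at offsets 11–12.
U+105716 → 4-byte form F4 85 9C 96 at offsets 13–16.
Offset 14 falls in char 5's range; it's byte 2 of F4 85 9C 96 = 0x85.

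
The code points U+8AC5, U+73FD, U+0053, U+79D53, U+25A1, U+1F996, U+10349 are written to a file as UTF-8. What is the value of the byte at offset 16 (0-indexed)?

0xA6

U+8AC5 → 3-byte form E8 AB 85 at offsets 0–2.
U+73FD → 3-byte form E7 8F BD at offsets 3–5.
U+0053 → 1-byte form 53 at offsets 6–6.
U+79D53 → 4-byte form F1 B9 B5 93 at offsets 7–10.
U+25A1 → 3-byte form E2 96 A1 at offsets 11–13.
U+1F996 → 4-byte form F0 9F A6 96 at offsets 14–17.
Offset 16 falls in char 6's range; it's byte 3 of F0 9F A6 96 = 0xA6.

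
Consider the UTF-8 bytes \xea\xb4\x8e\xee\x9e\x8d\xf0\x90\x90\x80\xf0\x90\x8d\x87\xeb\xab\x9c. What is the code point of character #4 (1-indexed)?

U+10347

Offset 0: leading byte 0xEA = 11101010 → 3-byte char #1 = EA B4 8E.
Offset 3: leading byte 0xEE = 11101110 → 3-byte char #2 = EE 9E 8D.
Offset 6: leading byte 0xF0 = 11110000 → 4-byte char #3 = F0 90 90 80.
Offset 10: leading byte 0xF0 = 11110000 → 4-byte char #4 = F0 90 8D 87.
Leading byte 0xF0 = 11110000 matches 11110xxx → 4-byte sequence.
Byte 1: 0xF0 = 11110000, payload 000 (3 bits).
Byte 2: 0x90 = 10010000 (10xxxxxx ✓), payload 010000.
Byte 3: 0x8D = 10001101 (10xxxxxx ✓), payload 001101.
Byte 4: 0x87 = 10000111 (10xxxxxx ✓), payload 000111.
Concatenate: 000010000001101000111 = 0x10347 (21 bits → U+10347).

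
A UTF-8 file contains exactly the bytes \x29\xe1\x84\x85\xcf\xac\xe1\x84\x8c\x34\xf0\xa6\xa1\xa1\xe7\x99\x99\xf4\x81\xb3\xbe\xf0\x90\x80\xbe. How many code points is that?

Byte at offset 0: 0x29 = 00101001 → 1-byte char (#1). Advance 1.
Byte at offset 1: 0xE1 = 11100001 → 3-byte char (#2). Advance 3.
Byte at offset 4: 0xCF = 11001111 → 2-byte char (#3). Advance 2.
Byte at offset 6: 0xE1 = 11100001 → 3-byte char (#4). Advance 3.
Byte at offset 9: 0x34 = 00110100 → 1-byte char (#5). Advance 1.
Byte at offset 10: 0xF0 = 11110000 → 4-byte char (#6). Advance 4.
Byte at offset 14: 0xE7 = 11100111 → 3-byte char (#7). Advance 3.
Byte at offset 17: 0xF4 = 11110100 → 4-byte char (#8). Advance 4.
Byte at offset 21: 0xF0 = 11110000 → 4-byte char (#9). Advance 4.
Reached end at offset 25 after 9 code points.

9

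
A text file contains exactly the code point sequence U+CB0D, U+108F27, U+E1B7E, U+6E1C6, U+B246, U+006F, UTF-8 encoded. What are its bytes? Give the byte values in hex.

U+CB0D: 3-byte form → EC AC 8D.
U+108F27: 4-byte form → F4 88 BC A7.
U+E1B7E: 4-byte form → F3 A1 AD BE.
U+6E1C6: 4-byte form → F1 AE 87 86.
U+B246: 3-byte form → EB 89 86.
U+006F: 1-byte form → 6F.
Concatenated (19 bytes): EC AC 8D F4 88 BC A7 F3 A1 AD BE F1 AE 87 86 EB 89 86 6F.

EC AC 8D F4 88 BC A7 F3 A1 AD BE F1 AE 87 86 EB 89 86 6F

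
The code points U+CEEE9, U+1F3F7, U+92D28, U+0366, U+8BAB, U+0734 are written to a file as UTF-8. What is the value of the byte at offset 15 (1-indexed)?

1-indexed offset 15 is 0-indexed offset 14.
U+CEEE9 → 4-byte form F3 8E BB A9 at offsets 0–3.
U+1F3F7 → 4-byte form F0 9F 8F B7 at offsets 4–7.
U+92D28 → 4-byte form F2 92 B4 A8 at offsets 8–11.
U+0366 → 2-byte form CD A6 at offsets 12–13.
U+8BAB → 3-byte form E8 AE AB at offsets 14–16.
Offset 14 falls in char 5's range; it's byte 1 of E8 AE AB = 0xE8.

0xE8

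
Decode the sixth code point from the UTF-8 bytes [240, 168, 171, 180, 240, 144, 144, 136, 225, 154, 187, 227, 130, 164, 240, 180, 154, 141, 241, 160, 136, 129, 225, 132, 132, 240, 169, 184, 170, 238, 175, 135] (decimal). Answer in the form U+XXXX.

Offset 0: leading byte 0xF0 = 11110000 → 4-byte char #1 = F0 A8 AB B4.
Offset 4: leading byte 0xF0 = 11110000 → 4-byte char #2 = F0 90 90 88.
Offset 8: leading byte 0xE1 = 11100001 → 3-byte char #3 = E1 9A BB.
Offset 11: leading byte 0xE3 = 11100011 → 3-byte char #4 = E3 82 A4.
Offset 14: leading byte 0xF0 = 11110000 → 4-byte char #5 = F0 B4 9A 8D.
Offset 18: leading byte 0xF1 = 11110001 → 4-byte char #6 = F1 A0 88 81.
Leading byte 0xF1 = 11110001 matches 11110xxx → 4-byte sequence.
Byte 1: 0xF1 = 11110001, payload 001 (3 bits).
Byte 2: 0xA0 = 10100000 (10xxxxxx ✓), payload 100000.
Byte 3: 0x88 = 10001000 (10xxxxxx ✓), payload 001000.
Byte 4: 0x81 = 10000001 (10xxxxxx ✓), payload 000001.
Concatenate: 001100000001000000001 = 0x60201 (21 bits → U+60201).

U+60201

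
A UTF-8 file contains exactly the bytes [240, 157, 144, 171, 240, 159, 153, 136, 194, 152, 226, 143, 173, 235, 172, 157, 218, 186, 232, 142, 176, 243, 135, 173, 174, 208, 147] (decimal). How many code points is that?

9

Byte at offset 0: 0xF0 = 11110000 → 4-byte char (#1). Advance 4.
Byte at offset 4: 0xF0 = 11110000 → 4-byte char (#2). Advance 4.
Byte at offset 8: 0xC2 = 11000010 → 2-byte char (#3). Advance 2.
Byte at offset 10: 0xE2 = 11100010 → 3-byte char (#4). Advance 3.
Byte at offset 13: 0xEB = 11101011 → 3-byte char (#5). Advance 3.
Byte at offset 16: 0xDA = 11011010 → 2-byte char (#6). Advance 2.
Byte at offset 18: 0xE8 = 11101000 → 3-byte char (#7). Advance 3.
Byte at offset 21: 0xF3 = 11110011 → 4-byte char (#8). Advance 4.
Byte at offset 25: 0xD0 = 11010000 → 2-byte char (#9). Advance 2.
Reached end at offset 27 after 9 code points.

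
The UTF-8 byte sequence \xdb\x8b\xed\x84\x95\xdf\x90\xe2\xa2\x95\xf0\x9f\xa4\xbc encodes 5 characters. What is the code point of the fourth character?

U+2895

Offset 0: leading byte 0xDB = 11011011 → 2-byte char #1 = DB 8B.
Offset 2: leading byte 0xED = 11101101 → 3-byte char #2 = ED 84 95.
Offset 5: leading byte 0xDF = 11011111 → 2-byte char #3 = DF 90.
Offset 7: leading byte 0xE2 = 11100010 → 3-byte char #4 = E2 A2 95.
Leading byte 0xE2 = 11100010 matches 1110xxxx → 3-byte sequence.
Byte 1: 0xE2 = 11100010, payload 0010 (4 bits).
Byte 2: 0xA2 = 10100010 (10xxxxxx ✓), payload 100010.
Byte 3: 0x95 = 10010101 (10xxxxxx ✓), payload 010101.
Concatenate: 0010100010010101 = 0x2895 (16 bits → U+2895).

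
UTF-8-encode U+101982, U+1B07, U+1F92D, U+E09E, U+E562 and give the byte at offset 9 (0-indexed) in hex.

0xA4

U+101982 → 4-byte form F4 81 A6 82 at offsets 0–3.
U+1B07 → 3-byte form E1 AC 87 at offsets 4–6.
U+1F92D → 4-byte form F0 9F A4 AD at offsets 7–10.
Offset 9 falls in char 3's range; it's byte 3 of F0 9F A4 AD = 0xA4.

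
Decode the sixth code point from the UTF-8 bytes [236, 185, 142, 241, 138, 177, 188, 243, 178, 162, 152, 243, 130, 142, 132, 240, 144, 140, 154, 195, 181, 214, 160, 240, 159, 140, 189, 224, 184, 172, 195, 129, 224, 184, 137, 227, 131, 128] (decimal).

U+00F5

Offset 0: leading byte 0xEC = 11101100 → 3-byte char #1 = EC B9 8E.
Offset 3: leading byte 0xF1 = 11110001 → 4-byte char #2 = F1 8A B1 BC.
Offset 7: leading byte 0xF3 = 11110011 → 4-byte char #3 = F3 B2 A2 98.
Offset 11: leading byte 0xF3 = 11110011 → 4-byte char #4 = F3 82 8E 84.
Offset 15: leading byte 0xF0 = 11110000 → 4-byte char #5 = F0 90 8C 9A.
Offset 19: leading byte 0xC3 = 11000011 → 2-byte char #6 = C3 B5.
Leading byte 0xC3 = 11000011 matches 110xxxxx → 2-byte sequence.
Byte 1: 0xC3 = 11000011, payload 00011 (5 bits).
Byte 2: 0xB5 = 10110101 (10xxxxxx ✓), payload 110101.
Concatenate: 00011110101 = 0xF5 (11 bits → U+00F5).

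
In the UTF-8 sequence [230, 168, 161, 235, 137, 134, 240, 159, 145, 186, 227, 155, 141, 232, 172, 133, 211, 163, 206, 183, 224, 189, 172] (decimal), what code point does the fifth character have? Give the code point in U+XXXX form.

U+8B05

Offset 0: leading byte 0xE6 = 11100110 → 3-byte char #1 = E6 A8 A1.
Offset 3: leading byte 0xEB = 11101011 → 3-byte char #2 = EB 89 86.
Offset 6: leading byte 0xF0 = 11110000 → 4-byte char #3 = F0 9F 91 BA.
Offset 10: leading byte 0xE3 = 11100011 → 3-byte char #4 = E3 9B 8D.
Offset 13: leading byte 0xE8 = 11101000 → 3-byte char #5 = E8 AC 85.
Leading byte 0xE8 = 11101000 matches 1110xxxx → 3-byte sequence.
Byte 1: 0xE8 = 11101000, payload 1000 (4 bits).
Byte 2: 0xAC = 10101100 (10xxxxxx ✓), payload 101100.
Byte 3: 0x85 = 10000101 (10xxxxxx ✓), payload 000101.
Concatenate: 1000101100000101 = 0x8B05 (16 bits → U+8B05).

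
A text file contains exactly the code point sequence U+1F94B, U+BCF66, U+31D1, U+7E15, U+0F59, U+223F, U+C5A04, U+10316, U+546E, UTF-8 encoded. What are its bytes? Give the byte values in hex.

F0 9F A5 8B F2 BC BD A6 E3 87 91 E7 B8 95 E0 BD 99 E2 88 BF F3 85 A8 84 F0 90 8C 96 E5 91 AE

U+1F94B: 4-byte form → F0 9F A5 8B.
U+BCF66: 4-byte form → F2 BC BD A6.
U+31D1: 3-byte form → E3 87 91.
U+7E15: 3-byte form → E7 B8 95.
U+0F59: 3-byte form → E0 BD 99.
U+223F: 3-byte form → E2 88 BF.
U+C5A04: 4-byte form → F3 85 A8 84.
U+10316: 4-byte form → F0 90 8C 96.
U+546E: 3-byte form → E5 91 AE.
Concatenated (31 bytes): F0 9F A5 8B F2 BC BD A6 E3 87 91 E7 B8 95 E0 BD 99 E2 88 BF F3 85 A8 84 F0 90 8C 96 E5 91 AE.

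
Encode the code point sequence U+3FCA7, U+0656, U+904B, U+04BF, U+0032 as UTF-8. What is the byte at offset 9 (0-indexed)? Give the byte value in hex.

0xD2

U+3FCA7 → 4-byte form F0 BF B2 A7 at offsets 0–3.
U+0656 → 2-byte form D9 96 at offsets 4–5.
U+904B → 3-byte form E9 81 8B at offsets 6–8.
U+04BF → 2-byte form D2 BF at offsets 9–10.
Offset 9 falls in char 4's range; it's byte 1 of D2 BF = 0xD2.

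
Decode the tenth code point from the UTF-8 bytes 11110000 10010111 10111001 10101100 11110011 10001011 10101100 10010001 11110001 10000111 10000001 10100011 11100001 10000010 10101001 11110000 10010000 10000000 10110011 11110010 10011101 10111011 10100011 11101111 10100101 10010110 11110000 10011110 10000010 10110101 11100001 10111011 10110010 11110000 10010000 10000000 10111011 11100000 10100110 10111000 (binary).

Offset 0: leading byte 0xF0 = 11110000 → 4-byte char #1 = F0 97 B9 AC.
Offset 4: leading byte 0xF3 = 11110011 → 4-byte char #2 = F3 8B AC 91.
Offset 8: leading byte 0xF1 = 11110001 → 4-byte char #3 = F1 87 81 A3.
Offset 12: leading byte 0xE1 = 11100001 → 3-byte char #4 = E1 82 A9.
Offset 15: leading byte 0xF0 = 11110000 → 4-byte char #5 = F0 90 80 B3.
Offset 19: leading byte 0xF2 = 11110010 → 4-byte char #6 = F2 9D BB A3.
Offset 23: leading byte 0xEF = 11101111 → 3-byte char #7 = EF A5 96.
Offset 26: leading byte 0xF0 = 11110000 → 4-byte char #8 = F0 9E 82 B5.
Offset 30: leading byte 0xE1 = 11100001 → 3-byte char #9 = E1 BB B2.
Offset 33: leading byte 0xF0 = 11110000 → 4-byte char #10 = F0 90 80 BB.
Leading byte 0xF0 = 11110000 matches 11110xxx → 4-byte sequence.
Byte 1: 0xF0 = 11110000, payload 000 (3 bits).
Byte 2: 0x90 = 10010000 (10xxxxxx ✓), payload 010000.
Byte 3: 0x80 = 10000000 (10xxxxxx ✓), payload 000000.
Byte 4: 0xBB = 10111011 (10xxxxxx ✓), payload 111011.
Concatenate: 000010000000000111011 = 0x1003B (21 bits → U+1003B).

U+1003B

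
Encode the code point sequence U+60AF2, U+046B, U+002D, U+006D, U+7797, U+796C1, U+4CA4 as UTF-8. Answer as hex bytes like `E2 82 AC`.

U+60AF2: 4-byte form → F1 A0 AB B2.
U+046B: 2-byte form → D1 AB.
U+002D: 1-byte form → 2D.
U+006D: 1-byte form → 6D.
U+7797: 3-byte form → E7 9E 97.
U+796C1: 4-byte form → F1 B9 9B 81.
U+4CA4: 3-byte form → E4 B2 A4.
Concatenated (18 bytes): F1 A0 AB B2 D1 AB 2D 6D E7 9E 97 F1 B9 9B 81 E4 B2 A4.

F1 A0 AB B2 D1 AB 2D 6D E7 9E 97 F1 B9 9B 81 E4 B2 A4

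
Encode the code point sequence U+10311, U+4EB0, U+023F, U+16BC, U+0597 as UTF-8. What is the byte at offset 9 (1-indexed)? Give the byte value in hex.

1-indexed offset 9 is 0-indexed offset 8.
U+10311 → 4-byte form F0 90 8C 91 at offsets 0–3.
U+4EB0 → 3-byte form E4 BA B0 at offsets 4–6.
U+023F → 2-byte form C8 BF at offsets 7–8.
Offset 8 falls in char 3's range; it's byte 2 of C8 BF = 0xBF.

0xBF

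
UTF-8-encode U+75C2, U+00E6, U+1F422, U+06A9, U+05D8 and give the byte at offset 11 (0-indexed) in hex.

U+75C2 → 3-byte form E7 97 82 at offsets 0–2.
U+00E6 → 2-byte form C3 A6 at offsets 3–4.
U+1F422 → 4-byte form F0 9F 90 A2 at offsets 5–8.
U+06A9 → 2-byte form DA A9 at offsets 9–10.
U+05D8 → 2-byte form D7 98 at offsets 11–12.
Offset 11 falls in char 5's range; it's byte 1 of D7 98 = 0xD7.

0xD7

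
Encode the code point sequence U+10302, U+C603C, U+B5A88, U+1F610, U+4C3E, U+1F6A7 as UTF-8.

F0 90 8C 82 F3 86 80 BC F2 B5 AA 88 F0 9F 98 90 E4 B0 BE F0 9F 9A A7

U+10302: 4-byte form → F0 90 8C 82.
U+C603C: 4-byte form → F3 86 80 BC.
U+B5A88: 4-byte form → F2 B5 AA 88.
U+1F610: 4-byte form → F0 9F 98 90.
U+4C3E: 3-byte form → E4 B0 BE.
U+1F6A7: 4-byte form → F0 9F 9A A7.
Concatenated (23 bytes): F0 90 8C 82 F3 86 80 BC F2 B5 AA 88 F0 9F 98 90 E4 B0 BE F0 9F 9A A7.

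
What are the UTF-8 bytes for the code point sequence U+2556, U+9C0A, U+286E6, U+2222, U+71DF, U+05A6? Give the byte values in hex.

E2 95 96 E9 B0 8A F0 A8 9B A6 E2 88 A2 E7 87 9F D6 A6

U+2556: 3-byte form → E2 95 96.
U+9C0A: 3-byte form → E9 B0 8A.
U+286E6: 4-byte form → F0 A8 9B A6.
U+2222: 3-byte form → E2 88 A2.
U+71DF: 3-byte form → E7 87 9F.
U+05A6: 2-byte form → D6 A6.
Concatenated (18 bytes): E2 95 96 E9 B0 8A F0 A8 9B A6 E2 88 A2 E7 87 9F D6 A6.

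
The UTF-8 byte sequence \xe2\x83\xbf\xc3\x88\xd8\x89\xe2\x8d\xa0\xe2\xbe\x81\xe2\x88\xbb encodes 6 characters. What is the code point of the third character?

U+0609

Offset 0: leading byte 0xE2 = 11100010 → 3-byte char #1 = E2 83 BF.
Offset 3: leading byte 0xC3 = 11000011 → 2-byte char #2 = C3 88.
Offset 5: leading byte 0xD8 = 11011000 → 2-byte char #3 = D8 89.
Leading byte 0xD8 = 11011000 matches 110xxxxx → 2-byte sequence.
Byte 1: 0xD8 = 11011000, payload 11000 (5 bits).
Byte 2: 0x89 = 10001001 (10xxxxxx ✓), payload 001001.
Concatenate: 11000001001 = 0x609 (11 bits → U+0609).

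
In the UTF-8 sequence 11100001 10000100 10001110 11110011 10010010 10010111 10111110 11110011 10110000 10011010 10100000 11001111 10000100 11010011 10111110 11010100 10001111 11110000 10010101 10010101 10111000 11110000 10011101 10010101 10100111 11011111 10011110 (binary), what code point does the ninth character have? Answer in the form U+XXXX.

U+07DE

Offset 0: leading byte 0xE1 = 11100001 → 3-byte char #1 = E1 84 8E.
Offset 3: leading byte 0xF3 = 11110011 → 4-byte char #2 = F3 92 97 BE.
Offset 7: leading byte 0xF3 = 11110011 → 4-byte char #3 = F3 B0 9A A0.
Offset 11: leading byte 0xCF = 11001111 → 2-byte char #4 = CF 84.
Offset 13: leading byte 0xD3 = 11010011 → 2-byte char #5 = D3 BE.
Offset 15: leading byte 0xD4 = 11010100 → 2-byte char #6 = D4 8F.
Offset 17: leading byte 0xF0 = 11110000 → 4-byte char #7 = F0 95 95 B8.
Offset 21: leading byte 0xF0 = 11110000 → 4-byte char #8 = F0 9D 95 A7.
Offset 25: leading byte 0xDF = 11011111 → 2-byte char #9 = DF 9E.
Leading byte 0xDF = 11011111 matches 110xxxxx → 2-byte sequence.
Byte 1: 0xDF = 11011111, payload 11111 (5 bits).
Byte 2: 0x9E = 10011110 (10xxxxxx ✓), payload 011110.
Concatenate: 11111011110 = 0x7DE (11 bits → U+07DE).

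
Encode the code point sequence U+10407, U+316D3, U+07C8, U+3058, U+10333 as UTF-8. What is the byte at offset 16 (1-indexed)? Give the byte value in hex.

0x8C

1-indexed offset 16 is 0-indexed offset 15.
U+10407 → 4-byte form F0 90 90 87 at offsets 0–3.
U+316D3 → 4-byte form F0 B1 9B 93 at offsets 4–7.
U+07C8 → 2-byte form DF 88 at offsets 8–9.
U+3058 → 3-byte form E3 81 98 at offsets 10–12.
U+10333 → 4-byte form F0 90 8C B3 at offsets 13–16.
Offset 15 falls in char 5's range; it's byte 3 of F0 90 8C B3 = 0x8C.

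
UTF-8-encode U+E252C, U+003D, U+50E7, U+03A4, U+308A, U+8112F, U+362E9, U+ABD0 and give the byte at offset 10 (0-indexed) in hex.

U+E252C → 4-byte form F3 A2 94 AC at offsets 0–3.
U+003D → 1-byte form 3D at offsets 4–4.
U+50E7 → 3-byte form E5 83 A7 at offsets 5–7.
U+03A4 → 2-byte form CE A4 at offsets 8–9.
U+308A → 3-byte form E3 82 8A at offsets 10–12.
Offset 10 falls in char 5's range; it's byte 1 of E3 82 8A = 0xE3.

0xE3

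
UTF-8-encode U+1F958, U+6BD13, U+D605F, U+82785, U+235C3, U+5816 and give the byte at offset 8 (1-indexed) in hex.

0x93

1-indexed offset 8 is 0-indexed offset 7.
U+1F958 → 4-byte form F0 9F A5 98 at offsets 0–3.
U+6BD13 → 4-byte form F1 AB B4 93 at offsets 4–7.
Offset 7 falls in char 2's range; it's byte 4 of F1 AB B4 93 = 0x93.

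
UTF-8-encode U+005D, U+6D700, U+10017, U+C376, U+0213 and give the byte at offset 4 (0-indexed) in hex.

0x80

U+005D → 1-byte form 5D at offsets 0–0.
U+6D700 → 4-byte form F1 AD 9C 80 at offsets 1–4.
Offset 4 falls in char 2's range; it's byte 4 of F1 AD 9C 80 = 0x80.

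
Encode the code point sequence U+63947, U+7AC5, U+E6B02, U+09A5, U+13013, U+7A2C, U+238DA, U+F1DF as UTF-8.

F1 A3 A5 87 E7 AB 85 F3 A6 AC 82 E0 A6 A5 F0 93 80 93 E7 A8 AC F0 A3 A3 9A EF 87 9F

U+63947: 4-byte form → F1 A3 A5 87.
U+7AC5: 3-byte form → E7 AB 85.
U+E6B02: 4-byte form → F3 A6 AC 82.
U+09A5: 3-byte form → E0 A6 A5.
U+13013: 4-byte form → F0 93 80 93.
U+7A2C: 3-byte form → E7 A8 AC.
U+238DA: 4-byte form → F0 A3 A3 9A.
U+F1DF: 3-byte form → EF 87 9F.
Concatenated (28 bytes): F1 A3 A5 87 E7 AB 85 F3 A6 AC 82 E0 A6 A5 F0 93 80 93 E7 A8 AC F0 A3 A3 9A EF 87 9F.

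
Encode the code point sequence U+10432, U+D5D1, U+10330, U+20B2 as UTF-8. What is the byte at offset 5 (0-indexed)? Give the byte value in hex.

0x97

U+10432 → 4-byte form F0 90 90 B2 at offsets 0–3.
U+D5D1 → 3-byte form ED 97 91 at offsets 4–6.
Offset 5 falls in char 2's range; it's byte 2 of ED 97 91 = 0x97.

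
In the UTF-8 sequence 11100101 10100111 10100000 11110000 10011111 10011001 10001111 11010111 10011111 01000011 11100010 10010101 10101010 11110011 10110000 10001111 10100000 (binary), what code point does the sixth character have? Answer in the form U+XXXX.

U+F03E0

Offset 0: leading byte 0xE5 = 11100101 → 3-byte char #1 = E5 A7 A0.
Offset 3: leading byte 0xF0 = 11110000 → 4-byte char #2 = F0 9F 99 8F.
Offset 7: leading byte 0xD7 = 11010111 → 2-byte char #3 = D7 9F.
Offset 9: leading byte 0x43 = 01000011 → 1-byte char #4 = 43.
Offset 10: leading byte 0xE2 = 11100010 → 3-byte char #5 = E2 95 AA.
Offset 13: leading byte 0xF3 = 11110011 → 4-byte char #6 = F3 B0 8F A0.
Leading byte 0xF3 = 11110011 matches 11110xxx → 4-byte sequence.
Byte 1: 0xF3 = 11110011, payload 011 (3 bits).
Byte 2: 0xB0 = 10110000 (10xxxxxx ✓), payload 110000.
Byte 3: 0x8F = 10001111 (10xxxxxx ✓), payload 001111.
Byte 4: 0xA0 = 10100000 (10xxxxxx ✓), payload 100000.
Concatenate: 011110000001111100000 = 0xF03E0 (21 bits → U+F03E0).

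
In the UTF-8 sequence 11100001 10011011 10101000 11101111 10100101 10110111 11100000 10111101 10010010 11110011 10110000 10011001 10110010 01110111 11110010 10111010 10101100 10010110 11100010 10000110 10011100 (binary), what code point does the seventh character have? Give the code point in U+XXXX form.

U+219C

Offset 0: leading byte 0xE1 = 11100001 → 3-byte char #1 = E1 9B A8.
Offset 3: leading byte 0xEF = 11101111 → 3-byte char #2 = EF A5 B7.
Offset 6: leading byte 0xE0 = 11100000 → 3-byte char #3 = E0 BD 92.
Offset 9: leading byte 0xF3 = 11110011 → 4-byte char #4 = F3 B0 99 B2.
Offset 13: leading byte 0x77 = 01110111 → 1-byte char #5 = 77.
Offset 14: leading byte 0xF2 = 11110010 → 4-byte char #6 = F2 BA AC 96.
Offset 18: leading byte 0xE2 = 11100010 → 3-byte char #7 = E2 86 9C.
Leading byte 0xE2 = 11100010 matches 1110xxxx → 3-byte sequence.
Byte 1: 0xE2 = 11100010, payload 0010 (4 bits).
Byte 2: 0x86 = 10000110 (10xxxxxx ✓), payload 000110.
Byte 3: 0x9C = 10011100 (10xxxxxx ✓), payload 011100.
Concatenate: 0010000110011100 = 0x219C (16 bits → U+219C).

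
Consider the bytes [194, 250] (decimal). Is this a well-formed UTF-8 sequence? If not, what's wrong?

invalid (non-continuation byte where continuation expected)

Leading byte 0xC2 = 11000010 → 2-byte form.
Byte 2 is 0xFA = 11111010, which is not 10xxxxxx — expected a continuation byte.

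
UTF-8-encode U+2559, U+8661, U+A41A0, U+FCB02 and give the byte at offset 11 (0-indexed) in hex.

0xBC

U+2559 → 3-byte form E2 95 99 at offsets 0–2.
U+8661 → 3-byte form E8 99 A1 at offsets 3–5.
U+A41A0 → 4-byte form F2 A4 86 A0 at offsets 6–9.
U+FCB02 → 4-byte form F3 BC AC 82 at offsets 10–13.
Offset 11 falls in char 4's range; it's byte 2 of F3 BC AC 82 = 0xBC.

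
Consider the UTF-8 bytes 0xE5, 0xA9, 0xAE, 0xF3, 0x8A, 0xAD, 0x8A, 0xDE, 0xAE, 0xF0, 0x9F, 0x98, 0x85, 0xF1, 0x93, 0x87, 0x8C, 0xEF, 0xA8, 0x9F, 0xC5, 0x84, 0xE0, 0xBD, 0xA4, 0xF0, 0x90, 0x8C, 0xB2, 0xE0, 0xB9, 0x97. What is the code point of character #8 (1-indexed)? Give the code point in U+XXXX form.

U+0F64

Offset 0: leading byte 0xE5 = 11100101 → 3-byte char #1 = E5 A9 AE.
Offset 3: leading byte 0xF3 = 11110011 → 4-byte char #2 = F3 8A AD 8A.
Offset 7: leading byte 0xDE = 11011110 → 2-byte char #3 = DE AE.
Offset 9: leading byte 0xF0 = 11110000 → 4-byte char #4 = F0 9F 98 85.
Offset 13: leading byte 0xF1 = 11110001 → 4-byte char #5 = F1 93 87 8C.
Offset 17: leading byte 0xEF = 11101111 → 3-byte char #6 = EF A8 9F.
Offset 20: leading byte 0xC5 = 11000101 → 2-byte char #7 = C5 84.
Offset 22: leading byte 0xE0 = 11100000 → 3-byte char #8 = E0 BD A4.
Leading byte 0xE0 = 11100000 matches 1110xxxx → 3-byte sequence.
Byte 1: 0xE0 = 11100000, payload 0000 (4 bits).
Byte 2: 0xBD = 10111101 (10xxxxxx ✓), payload 111101.
Byte 3: 0xA4 = 10100100 (10xxxxxx ✓), payload 100100.
Concatenate: 0000111101100100 = 0xF64 (16 bits → U+0F64).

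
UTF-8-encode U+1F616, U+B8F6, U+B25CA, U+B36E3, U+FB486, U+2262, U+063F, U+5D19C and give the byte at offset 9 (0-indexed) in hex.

0x97

U+1F616 → 4-byte form F0 9F 98 96 at offsets 0–3.
U+B8F6 → 3-byte form EB A3 B6 at offsets 4–6.
U+B25CA → 4-byte form F2 B2 97 8A at offsets 7–10.
Offset 9 falls in char 3's range; it's byte 3 of F2 B2 97 8A = 0x97.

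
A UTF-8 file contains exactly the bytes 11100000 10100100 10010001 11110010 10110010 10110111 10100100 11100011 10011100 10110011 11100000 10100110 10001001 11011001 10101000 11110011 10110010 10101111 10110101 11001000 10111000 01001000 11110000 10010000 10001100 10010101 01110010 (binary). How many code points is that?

10

Byte at offset 0: 0xE0 = 11100000 → 3-byte char (#1). Advance 3.
Byte at offset 3: 0xF2 = 11110010 → 4-byte char (#2). Advance 4.
Byte at offset 7: 0xE3 = 11100011 → 3-byte char (#3). Advance 3.
Byte at offset 10: 0xE0 = 11100000 → 3-byte char (#4). Advance 3.
Byte at offset 13: 0xD9 = 11011001 → 2-byte char (#5). Advance 2.
Byte at offset 15: 0xF3 = 11110011 → 4-byte char (#6). Advance 4.
Byte at offset 19: 0xC8 = 11001000 → 2-byte char (#7). Advance 2.
Byte at offset 21: 0x48 = 01001000 → 1-byte char (#8). Advance 1.
Byte at offset 22: 0xF0 = 11110000 → 4-byte char (#9). Advance 4.
Byte at offset 26: 0x72 = 01110010 → 1-byte char (#10). Advance 1.
Reached end at offset 27 after 10 code points.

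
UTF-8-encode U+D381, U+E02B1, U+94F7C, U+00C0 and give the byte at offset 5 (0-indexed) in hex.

U+D381 → 3-byte form ED 8E 81 at offsets 0–2.
U+E02B1 → 4-byte form F3 A0 8A B1 at offsets 3–6.
Offset 5 falls in char 2's range; it's byte 3 of F3 A0 8A B1 = 0x8A.

0x8A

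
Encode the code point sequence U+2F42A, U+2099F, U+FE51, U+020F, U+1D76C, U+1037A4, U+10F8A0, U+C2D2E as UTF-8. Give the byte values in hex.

U+2F42A: 4-byte form → F0 AF 90 AA.
U+2099F: 4-byte form → F0 A0 A6 9F.
U+FE51: 3-byte form → EF B9 91.
U+020F: 2-byte form → C8 8F.
U+1D76C: 4-byte form → F0 9D 9D AC.
U+1037A4: 4-byte form → F4 83 9E A4.
U+10F8A0: 4-byte form → F4 8F A2 A0.
U+C2D2E: 4-byte form → F3 82 B4 AE.
Concatenated (29 bytes): F0 AF 90 AA F0 A0 A6 9F EF B9 91 C8 8F F0 9D 9D AC F4 83 9E A4 F4 8F A2 A0 F3 82 B4 AE.

F0 AF 90 AA F0 A0 A6 9F EF B9 91 C8 8F F0 9D 9D AC F4 83 9E A4 F4 8F A2 A0 F3 82 B4 AE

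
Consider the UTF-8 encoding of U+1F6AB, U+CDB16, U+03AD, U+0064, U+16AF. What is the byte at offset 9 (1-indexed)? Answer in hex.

1-indexed offset 9 is 0-indexed offset 8.
U+1F6AB → 4-byte form F0 9F 9A AB at offsets 0–3.
U+CDB16 → 4-byte form F3 8D AC 96 at offsets 4–7.
U+03AD → 2-byte form CE AD at offsets 8–9.
Offset 8 falls in char 3's range; it's byte 1 of CE AD = 0xCE.

0xCE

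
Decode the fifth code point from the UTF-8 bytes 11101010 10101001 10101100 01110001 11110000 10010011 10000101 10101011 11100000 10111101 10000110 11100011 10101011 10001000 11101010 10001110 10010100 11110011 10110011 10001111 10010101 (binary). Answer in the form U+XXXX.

U+3AC8

Offset 0: leading byte 0xEA = 11101010 → 3-byte char #1 = EA A9 AC.
Offset 3: leading byte 0x71 = 01110001 → 1-byte char #2 = 71.
Offset 4: leading byte 0xF0 = 11110000 → 4-byte char #3 = F0 93 85 AB.
Offset 8: leading byte 0xE0 = 11100000 → 3-byte char #4 = E0 BD 86.
Offset 11: leading byte 0xE3 = 11100011 → 3-byte char #5 = E3 AB 88.
Leading byte 0xE3 = 11100011 matches 1110xxxx → 3-byte sequence.
Byte 1: 0xE3 = 11100011, payload 0011 (4 bits).
Byte 2: 0xAB = 10101011 (10xxxxxx ✓), payload 101011.
Byte 3: 0x88 = 10001000 (10xxxxxx ✓), payload 001000.
Concatenate: 0011101011001000 = 0x3AC8 (16 bits → U+3AC8).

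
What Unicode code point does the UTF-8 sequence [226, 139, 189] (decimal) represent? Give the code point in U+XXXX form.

Leading byte 0xE2 = 11100010 matches 1110xxxx → 3-byte sequence.
Byte 1: 0xE2 = 11100010, payload 0010 (4 bits).
Byte 2: 0x8B = 10001011 (10xxxxxx ✓), payload 001011.
Byte 3: 0xBD = 10111101 (10xxxxxx ✓), payload 111101.
Concatenate: 0010001011111101 = 0x22FD (16 bits → U+22FD).

U+22FD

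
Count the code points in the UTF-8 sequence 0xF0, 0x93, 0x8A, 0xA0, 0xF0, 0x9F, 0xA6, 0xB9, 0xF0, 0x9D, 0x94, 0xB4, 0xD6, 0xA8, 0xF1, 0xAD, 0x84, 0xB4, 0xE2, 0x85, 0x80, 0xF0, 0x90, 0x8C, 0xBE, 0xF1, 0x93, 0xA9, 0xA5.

Byte at offset 0: 0xF0 = 11110000 → 4-byte char (#1). Advance 4.
Byte at offset 4: 0xF0 = 11110000 → 4-byte char (#2). Advance 4.
Byte at offset 8: 0xF0 = 11110000 → 4-byte char (#3). Advance 4.
Byte at offset 12: 0xD6 = 11010110 → 2-byte char (#4). Advance 2.
Byte at offset 14: 0xF1 = 11110001 → 4-byte char (#5). Advance 4.
Byte at offset 18: 0xE2 = 11100010 → 3-byte char (#6). Advance 3.
Byte at offset 21: 0xF0 = 11110000 → 4-byte char (#7). Advance 4.
Byte at offset 25: 0xF1 = 11110001 → 4-byte char (#8). Advance 4.
Reached end at offset 29 after 8 code points.

8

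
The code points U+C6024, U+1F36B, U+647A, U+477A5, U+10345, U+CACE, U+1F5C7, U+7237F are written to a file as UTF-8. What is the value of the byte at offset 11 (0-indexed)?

U+C6024 → 4-byte form F3 86 80 A4 at offsets 0–3.
U+1F36B → 4-byte form F0 9F 8D AB at offsets 4–7.
U+647A → 3-byte form E6 91 BA at offsets 8–10.
U+477A5 → 4-byte form F1 87 9E A5 at offsets 11–14.
Offset 11 falls in char 4's range; it's byte 1 of F1 87 9E A5 = 0xF1.

0xF1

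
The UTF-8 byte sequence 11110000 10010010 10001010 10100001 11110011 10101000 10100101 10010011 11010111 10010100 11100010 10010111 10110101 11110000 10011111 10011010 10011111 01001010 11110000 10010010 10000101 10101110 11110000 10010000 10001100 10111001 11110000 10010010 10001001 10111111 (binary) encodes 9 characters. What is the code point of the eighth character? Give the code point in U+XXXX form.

U+10339

Offset 0: leading byte 0xF0 = 11110000 → 4-byte char #1 = F0 92 8A A1.
Offset 4: leading byte 0xF3 = 11110011 → 4-byte char #2 = F3 A8 A5 93.
Offset 8: leading byte 0xD7 = 11010111 → 2-byte char #3 = D7 94.
Offset 10: leading byte 0xE2 = 11100010 → 3-byte char #4 = E2 97 B5.
Offset 13: leading byte 0xF0 = 11110000 → 4-byte char #5 = F0 9F 9A 9F.
Offset 17: leading byte 0x4A = 01001010 → 1-byte char #6 = 4A.
Offset 18: leading byte 0xF0 = 11110000 → 4-byte char #7 = F0 92 85 AE.
Offset 22: leading byte 0xF0 = 11110000 → 4-byte char #8 = F0 90 8C B9.
Leading byte 0xF0 = 11110000 matches 11110xxx → 4-byte sequence.
Byte 1: 0xF0 = 11110000, payload 000 (3 bits).
Byte 2: 0x90 = 10010000 (10xxxxxx ✓), payload 010000.
Byte 3: 0x8C = 10001100 (10xxxxxx ✓), payload 001100.
Byte 4: 0xB9 = 10111001 (10xxxxxx ✓), payload 111001.
Concatenate: 000010000001100111001 = 0x10339 (21 bits → U+10339).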